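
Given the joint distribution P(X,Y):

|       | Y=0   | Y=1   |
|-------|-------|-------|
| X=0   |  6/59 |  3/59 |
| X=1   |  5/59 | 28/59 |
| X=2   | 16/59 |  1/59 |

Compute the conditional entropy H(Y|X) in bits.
0.5763 bits

H(Y|X) = H(X,Y) - H(X)

H(X,Y) = -Σ_{x,y} P(x,y) log₂ P(x,y). Per-cell terms -P(x,y)·log₂P(x,y):
  X=0: 0.33536, 0.21853
  X=1: 0.30176, 0.51031
  X=2: 0.51055, 0.09971
Sum of the 6 terms: H(X,Y) = 1.9762 bits

Marginal of X (row sums):
  P(X=0) = 6/59 + 3/59 = 9/59
  P(X=1) = 5/59 + 28/59 = 33/59
  P(X=2) = 16/59 + 1/59 = 17/59
H(X) = -[(9/59)·log₂(9/59) + (33/59)·log₂(33/59) + (17/59)·log₂(17/59)]
  = 0.41380 + 0.46885 + 0.51726 = 1.3999 bits

H(Y|X) = H(X,Y) - H(X) = 1.9762 - 1.3999 = 0.5763 bits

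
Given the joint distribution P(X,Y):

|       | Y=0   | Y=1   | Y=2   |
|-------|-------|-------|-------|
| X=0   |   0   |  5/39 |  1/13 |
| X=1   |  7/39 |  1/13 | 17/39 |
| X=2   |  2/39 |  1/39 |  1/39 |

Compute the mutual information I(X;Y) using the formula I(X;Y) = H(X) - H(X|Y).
0.2233 bits

I(X;Y) = H(X) - H(X|Y)

Marginal of X (row sums):
  P(X=0) = 0 + 5/39 + 1/13 = 8/39
  P(X=1) = 7/39 + 1/13 + 17/39 = 9/13
  P(X=2) = 2/39 + 1/39 + 1/39 = 4/39
H(X) = -[(8/39)·log₂(8/39) + (9/13)·log₂(9/13) + (4/39)·log₂(4/39)]
  = 0.46880 + 0.36728 + 0.33696 = 1.1730 bits

Marginal of Y (column sums):
  P(Y=0) = 0 + 7/39 + 2/39 = 3/13
  P(Y=1) = 5/39 + 1/13 + 1/39 = 3/13
  P(Y=2) = 1/13 + 17/39 + 1/39 = 7/13
H(X|Y) = Σ_y P(y)·H(X|Y=y):
  Y=0: P(Y=0) = 3/13, P(X|Y=0) = (0, 7/9, 2/9) → H(X|Y=0) = 0.76420
  Y=1: P(Y=1) = 3/13, P(X|Y=1) = (5/9, 1/3, 1/9) → H(X|Y=1) = 1.35164
  Y=2: P(Y=2) = 7/13, P(X|Y=2) = (1/7, 17/21, 1/21) → H(X|Y=2) = 0.85700
H(X|Y) = (3/13)·0.76420 + (3/13)·1.35164 + (7/13)·0.85700 = 0.9497 bits

I(X;Y) = H(X) - H(X|Y) = 1.1730 - 0.9497 = 0.2233 bits

Cross-check via I(X;Y) = H(X) + H(Y) - H(X,Y): computing H(Y) from the column sums and H(X,Y) from the 9 cells in the same way gives H(Y) = 1.4573 bits and H(X,Y) = 2.4070 bits, so
I(X;Y) = 1.1730 + 1.4573 - 2.4070 = 0.2233 bits ✓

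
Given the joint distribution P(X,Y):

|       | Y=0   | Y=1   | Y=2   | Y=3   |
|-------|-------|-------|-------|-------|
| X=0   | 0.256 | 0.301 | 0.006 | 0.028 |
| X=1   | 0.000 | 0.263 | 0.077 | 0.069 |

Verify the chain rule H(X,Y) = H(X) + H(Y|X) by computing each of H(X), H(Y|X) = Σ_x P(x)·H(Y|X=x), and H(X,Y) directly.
H(X) = 0.9760 bits, H(Y|X) = 1.2951 bits, H(X,Y) = 2.2711 bits

Marginal of X (row sums):
  P(X=0) = 0.256 + 0.301 + 0.006 + 0.028 = 0.591
  P(X=1) = 0.000 + 0.263 + 0.077 + 0.069 = 0.409
H(X) = -[0.591·log₂(0.591) + 0.409·log₂(0.409)]
  = 0.44843 + 0.52754 = 0.9760 bits

H(Y|X) = Σ_x P(x)·H(Y|X=x):
  X=0: P(X=0) = 0.591, P(Y|X=0) = (256/591, 301/591, 2/197, 28/591) → H(Y|X=0) = 1.29426
  X=1: P(X=1) = 0.409, P(Y|X=1) = (0, 263/409, 77/409, 69/409) → H(Y|X=1) = 1.29633
H(Y|X) = 0.591·1.29426 + 0.409·1.29633 = 1.2951 bits

H(X,Y) = -Σ_{x,y} P(x,y) log₂ P(x,y). Per-cell terms -P(x,y)·log₂P(x,y):
  X=0: 0.50324, 0.52138, 0.04428, 0.14444
  X=1: 0.00000, 0.50677, 0.28482, 0.26615
  (cells with P = 0 contribute 0)
Sum of the 8 terms: H(X,Y) = 2.2711 bits

Chain rule check:
  H(X) + H(Y|X) = 0.9760 + 1.2951 = 2.2711 bits
  H(X,Y) = 2.2711 bits
✓ Chain rule verified.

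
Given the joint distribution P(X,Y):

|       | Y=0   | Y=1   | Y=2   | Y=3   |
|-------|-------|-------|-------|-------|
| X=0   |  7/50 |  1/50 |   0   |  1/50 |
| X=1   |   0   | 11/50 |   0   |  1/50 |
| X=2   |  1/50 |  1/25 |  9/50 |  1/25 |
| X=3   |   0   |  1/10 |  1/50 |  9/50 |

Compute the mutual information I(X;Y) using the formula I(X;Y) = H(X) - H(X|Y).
0.8615 bits

I(X;Y) = H(X) - H(X|Y)

Marginal of X (row sums):
  P(X=0) = 7/50 + 1/50 + 0 + 1/50 = 9/50
  P(X=1) = 0 + 11/50 + 0 + 1/50 = 6/25
  P(X=2) = 1/50 + 1/25 + 9/50 + 1/25 = 7/25
  P(X=3) = 0 + 1/10 + 1/50 + 9/50 = 3/10
H(X) = -[(9/50)·log₂(9/50) + (6/25)·log₂(6/25) + (7/25)·log₂(7/25) + (3/10)·log₂(3/10)]
  = 0.44531 + 0.49413 + 0.51422 + 0.52109 = 1.97475 bits

Marginal of Y (column sums):
  P(Y=0) = 7/50 + 0 + 1/50 + 0 = 4/25
  P(Y=1) = 1/50 + 11/50 + 1/25 + 1/10 = 19/50
  P(Y=2) = 0 + 0 + 9/50 + 1/50 = 1/5
  P(Y=3) = 1/50 + 1/50 + 1/25 + 9/50 = 13/50
H(X|Y) = Σ_y P(y)·H(X|Y=y):
  Y=0: P(Y=0) = 4/25, P(X|Y=0) = (7/8, 0, 1/8, 0) → H(X|Y=0) = 0.54356
  Y=1: P(Y=1) = 19/50, P(X|Y=1) = (1/19, 11/19, 2/19, 5/19) → H(X|Y=1) = 1.52880
  Y=2: P(Y=2) = 1/5, P(X|Y=2) = (0, 0, 9/10, 1/10) → H(X|Y=2) = 0.46900
  Y=3: P(Y=3) = 13/50, P(X|Y=3) = (1/13, 1/13, 2/13, 9/13) → H(X|Y=3) = 1.35203
H(X|Y) = (4/25)·0.54356 + (19/50)·1.52880 + (1/5)·0.46900 + (13/50)·1.35203 = 1.11324 bits

I(X;Y) = H(X) - H(X|Y) = 1.97475 - 1.11324 = 0.8615 bits

Cross-check via I(X;Y) = H(X) + H(Y) - H(X,Y): computing H(Y) from the column sums and H(X,Y) from the 16 cells in the same way gives H(Y) = 1.92314 bits and H(X,Y) = 3.03639 bits, so
I(X;Y) = 1.97475 + 1.92314 - 3.03639 = 0.8615 bits ✓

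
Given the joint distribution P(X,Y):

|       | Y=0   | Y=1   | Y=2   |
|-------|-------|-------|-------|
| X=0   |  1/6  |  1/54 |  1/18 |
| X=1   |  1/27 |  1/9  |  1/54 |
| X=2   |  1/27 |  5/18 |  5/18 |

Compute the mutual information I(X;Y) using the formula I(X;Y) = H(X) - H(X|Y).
0.3186 bits

I(X;Y) = H(X) - H(X|Y)

Marginal of X (row sums):
  P(X=0) = 1/6 + 1/54 + 1/18 = 13/54
  P(X=1) = 1/27 + 1/9 + 1/54 = 1/6
  P(X=2) = 1/27 + 5/18 + 5/18 = 16/27
H(X) = -[(13/54)·log₂(13/54) + (1/6)·log₂(1/6) + (16/27)·log₂(16/27)]
  = 0.49459 + 0.43083 + 0.44734 = 1.37276 bits

Marginal of Y (column sums):
  P(Y=0) = 1/6 + 1/27 + 1/27 = 13/54
  P(Y=1) = 1/54 + 1/9 + 5/18 = 11/27
  P(Y=2) = 1/18 + 1/54 + 5/18 = 19/54
H(X|Y) = Σ_y P(y)·H(X|Y=y):
  Y=0: P(Y=0) = 13/54, P(X|Y=0) = (9/13, 2/13, 2/13) → H(X|Y=0) = 1.19818
  Y=1: P(Y=1) = 11/27, P(X|Y=1) = (1/22, 3/11, 15/22) → H(X|Y=1) = 1.09065
  Y=2: P(Y=2) = 19/54, P(X|Y=2) = (3/19, 1/19, 15/19) → H(X|Y=2) = 0.91328
H(X|Y) = (13/54)·1.19818 + (11/27)·1.09065 + (19/54)·0.91328 = 1.05413 bits

I(X;Y) = H(X) - H(X|Y) = 1.37276 - 1.05413 = 0.3186 bits

Cross-check via I(X;Y) = H(X) + H(Y) - H(X,Y): computing H(Y) from the column sums and H(X,Y) from the 9 cells in the same way gives H(Y) = 1.55259 bits and H(X,Y) = 2.60673 bits, so
I(X;Y) = 1.37276 + 1.55259 - 2.60673 = 0.3186 bits ✓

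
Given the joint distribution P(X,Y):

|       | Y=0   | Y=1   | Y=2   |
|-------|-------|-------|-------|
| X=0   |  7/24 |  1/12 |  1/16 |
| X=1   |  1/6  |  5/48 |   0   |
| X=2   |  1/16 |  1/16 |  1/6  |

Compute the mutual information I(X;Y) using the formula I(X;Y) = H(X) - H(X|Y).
0.2591 bits

I(X;Y) = H(X) - H(X|Y)

Marginal of X (row sums):
  P(X=0) = 7/24 + 1/12 + 1/16 = 7/16
  P(X=1) = 1/6 + 5/48 + 0 = 13/48
  P(X=2) = 1/16 + 1/16 + 1/6 = 7/24
H(X) = -[(7/16)·log₂(7/16) + (13/48)·log₂(13/48) + (7/24)·log₂(7/24)]
  = 0.52178 + 0.51039 + 0.51847 = 1.5506 bits

Marginal of Y (column sums):
  P(Y=0) = 7/24 + 1/6 + 1/16 = 25/48
  P(Y=1) = 1/12 + 5/48 + 1/16 = 1/4
  P(Y=2) = 1/16 + 0 + 1/6 = 11/48
H(X|Y) = Σ_y P(y)·H(X|Y=y):
  Y=0: P(Y=0) = 25/48, P(X|Y=0) = (14/25, 8/25, 3/25) → H(X|Y=0) = 1.36154
  Y=1: P(Y=1) = 1/4, P(X|Y=1) = (1/3, 5/12, 1/4) → H(X|Y=1) = 1.55459
  Y=2: P(Y=2) = 11/48, P(X|Y=2) = (3/11, 0, 8/11) → H(X|Y=2) = 0.84535
H(X|Y) = (25/48)·1.36154 + (1/4)·1.55459 + (11/48)·0.84535 = 1.2915 bits

I(X;Y) = H(X) - H(X|Y) = 1.5506 - 1.2915 = 0.2591 bits

Cross-check via I(X;Y) = H(X) + H(Y) - H(X,Y): computing H(Y) from the column sums and H(X,Y) from the 9 cells in the same way gives H(Y) = 1.4773 bits and H(X,Y) = 2.7688 bits, so
I(X;Y) = 1.5506 + 1.4773 - 2.7688 = 0.2591 bits ✓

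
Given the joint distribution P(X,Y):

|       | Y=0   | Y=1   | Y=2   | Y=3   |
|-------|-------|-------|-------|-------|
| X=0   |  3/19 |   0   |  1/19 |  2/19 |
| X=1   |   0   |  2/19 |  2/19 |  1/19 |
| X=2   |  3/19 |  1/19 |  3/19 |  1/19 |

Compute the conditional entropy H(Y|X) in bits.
1.6239 bits

H(Y|X) = H(X,Y) - H(X)

H(X,Y) = -Σ_{x,y} P(x,y) log₂ P(x,y). Per-cell terms -P(x,y)·log₂P(x,y):
  X=0: 0.4204682, 0.0000000, 0.2235751, 0.3418871
  X=1: 0.0000000, 0.3418871, 0.3418871, 0.2235751
  X=2: 0.4204682, 0.2235751, 0.4204682, 0.2235751
  (cells with P = 0 contribute 0)
Sum of the 12 terms: H(X,Y) = 3.181366 bits

Marginal of X (row sums):
  P(X=0) = 3/19 + 0 + 1/19 + 2/19 = 6/19
  P(X=1) = 0 + 2/19 + 2/19 + 1/19 = 5/19
  P(X=2) = 3/19 + 1/19 + 3/19 + 1/19 = 8/19
H(X) = -[(6/19)·log₂(6/19) + (5/19)·log₂(5/19) + (8/19)·log₂(8/19)]
  = 0.5251468 + 0.5068420 + 0.5254432 = 1.557432 bits

H(Y|X) = H(X,Y) - H(X) = 3.181366 - 1.557432 = 1.6239 bits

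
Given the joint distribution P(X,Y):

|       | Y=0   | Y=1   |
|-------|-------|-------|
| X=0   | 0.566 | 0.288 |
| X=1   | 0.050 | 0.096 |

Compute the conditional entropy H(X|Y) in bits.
0.5618 bits

H(X|Y) = H(X,Y) - H(Y)

H(X,Y) = -Σ_{x,y} P(x,y) log₂ P(x,y). Per-cell terms -P(x,y)·log₂P(x,y):
  X=0: 0.46476, 0.51721
  X=1: 0.21610, 0.32456
Sum of the 4 terms: H(X,Y) = 1.5226 bits

Marginal of Y (column sums):
  P(Y=0) = 0.566 + 0.050 = 0.616
  P(Y=1) = 0.288 + 0.096 = 0.384
H(Y) = -[0.616·log₂(0.616) + 0.384·log₂(0.384)]
  = 0.43058 + 0.53024 = 0.9608 bits

H(X|Y) = H(X,Y) - H(Y) = 1.5226 - 0.9608 = 0.5618 bits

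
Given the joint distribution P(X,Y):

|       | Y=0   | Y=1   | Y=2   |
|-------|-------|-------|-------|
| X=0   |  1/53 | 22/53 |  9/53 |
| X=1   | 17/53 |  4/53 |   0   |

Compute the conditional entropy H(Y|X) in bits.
0.9078 bits

H(Y|X) = H(X,Y) - H(X)

H(X,Y) = -Σ_{x,y} P(x,y) log₂ P(x,y). Per-cell terms -P(x,y)·log₂P(x,y):
  X=0: 0.10807, 0.52654, 0.43438
  X=1: 0.52618, 0.28135, 0.00000
  (cells with P = 0 contribute 0)
Sum of the 6 terms: H(X,Y) = 1.8765 bits

Marginal of X (row sums):
  P(X=0) = 1/53 + 22/53 + 9/53 = 32/53
  P(X=1) = 17/53 + 4/53 + 0 = 21/53
H(X) = -[(32/53)·log₂(32/53) + (21/53)·log₂(21/53)]
  = 0.43950 + 0.52920 = 0.9687 bits

H(Y|X) = H(X,Y) - H(X) = 1.8765 - 0.9687 = 0.9078 bits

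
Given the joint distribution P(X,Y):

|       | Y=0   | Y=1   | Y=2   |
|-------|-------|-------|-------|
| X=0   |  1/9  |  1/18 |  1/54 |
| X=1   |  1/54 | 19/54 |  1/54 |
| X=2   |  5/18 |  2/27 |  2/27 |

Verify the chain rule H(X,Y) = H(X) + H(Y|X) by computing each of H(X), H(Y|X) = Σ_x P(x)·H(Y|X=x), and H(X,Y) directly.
H(X) = 1.5049 bits, H(Y|X) = 0.9985 bits, H(X,Y) = 2.5034 bits

Marginal of X (row sums):
  P(X=0) = 1/9 + 1/18 + 1/54 = 5/27
  P(X=1) = 1/54 + 19/54 + 1/54 = 7/18
  P(X=2) = 5/18 + 2/27 + 2/27 = 23/54
H(X) = -[(5/27)·log₂(5/27) + (7/18)·log₂(7/18) + (23/54)·log₂(23/54)]
  = 0.45055 + 0.52989 + 0.52445 = 1.5049 bits

H(Y|X) = Σ_x P(x)·H(Y|X=x):
  X=0: P(X=0) = 5/27, P(Y|X=0) = (3/5, 3/10, 1/10) → H(Y|X=0) = 1.29546
  X=1: P(X=1) = 7/18, P(Y|X=1) = (1/21, 19/21, 1/21) → H(Y|X=1) = 0.54895
  X=2: P(X=2) = 23/54, P(Y|X=2) = (15/23, 4/23, 4/23) → H(Y|X=2) = 1.27994
H(Y|X) = (5/27)·1.29546 + (7/18)·0.54895 + (23/54)·1.27994 = 0.9985 bits

H(X,Y) = -Σ_{x,y} P(x,y) log₂ P(x,y). Per-cell terms -P(x,y)·log₂P(x,y):
  X=0: 0.35221, 0.23166, 0.10657
  X=1: 0.10657, 0.53023, 0.10657
  X=2: 0.51333, 0.27814, 0.27814
Sum of the 9 terms: H(X,Y) = 2.5034 bits

Chain rule check:
  H(X) + H(Y|X) = 1.5049 + 0.9985 = 2.5034 bits
  H(X,Y) = 2.5034 bits
✓ Chain rule verified.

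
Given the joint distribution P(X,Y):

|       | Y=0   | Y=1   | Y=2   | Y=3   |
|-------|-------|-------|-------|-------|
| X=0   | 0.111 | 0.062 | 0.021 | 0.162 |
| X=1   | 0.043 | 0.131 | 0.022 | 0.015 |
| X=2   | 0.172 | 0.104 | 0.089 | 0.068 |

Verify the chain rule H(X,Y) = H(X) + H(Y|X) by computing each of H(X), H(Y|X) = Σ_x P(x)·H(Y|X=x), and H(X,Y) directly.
H(X) = 1.5270 bits, H(Y|X) = 1.7583 bits, H(X,Y) = 3.2853 bits

Marginal of X (row sums):
  P(X=0) = 0.111 + 0.062 + 0.021 + 0.162 = 0.356
  P(X=1) = 0.043 + 0.131 + 0.022 + 0.015 = 0.211
  P(X=2) = 0.172 + 0.104 + 0.089 + 0.068 = 0.433
H(X) = -[0.356·log₂(0.356) + 0.211·log₂(0.211) + 0.433·log₂(0.433)]
  = 0.53046 + 0.47363 + 0.52287 = 1.5270 bits

H(Y|X) = Σ_x P(x)·H(Y|X=x):
  X=0: P(X=0) = 0.356, P(Y|X=0) = (111/356, 31/178, 21/356, 81/178) → H(Y|X=0) = 1.72114
  X=1: P(X=1) = 0.211, P(Y|X=1) = (43/211, 131/211, 22/211, 15/211) → H(Y|X=1) = 1.50584
  X=2: P(X=2) = 0.433, P(Y|X=2) = (172/433, 104/433, 89/433, 68/433) → H(Y|X=2) = 1.91192
H(Y|X) = 0.356·1.72114 + 0.211·1.50584 + 0.433·1.91192 = 1.7583 bits

H(X,Y) = -Σ_{x,y} P(x,y) log₂ P(x,y). Per-cell terms -P(x,y)·log₂P(x,y):
  X=0: 0.35202, 0.24872, 0.11704, 0.42540
  X=1: 0.19520, 0.38414, 0.12114, 0.09088
  X=2: 0.43680, 0.33960, 0.31061, 0.26373
Sum of the 12 terms: H(X,Y) = 3.2853 bits

Chain rule check:
  H(X) + H(Y|X) = 1.5270 + 1.7583 = 3.2853 bits
  H(X,Y) = 3.2853 bits
✓ Chain rule verified.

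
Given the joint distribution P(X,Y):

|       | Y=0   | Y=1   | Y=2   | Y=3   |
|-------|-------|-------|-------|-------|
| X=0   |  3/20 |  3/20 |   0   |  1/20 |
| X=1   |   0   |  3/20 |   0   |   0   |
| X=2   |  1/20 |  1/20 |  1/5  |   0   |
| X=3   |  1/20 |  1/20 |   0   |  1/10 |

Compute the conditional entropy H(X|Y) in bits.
1.2050 bits

H(X|Y) = H(X,Y) - H(Y)

H(X,Y) = -Σ_{x,y} P(x,y) log₂ P(x,y). Per-cell terms -P(x,y)·log₂P(x,y):
  X=0: 0.41054, 0.41054, 0.00000, 0.21610
  X=1: 0.00000, 0.41054, 0.00000, 0.00000
  X=2: 0.21610, 0.21610, 0.46439, 0.00000
  X=3: 0.21610, 0.21610, 0.00000, 0.33219
  (cells with P = 0 contribute 0)
Sum of the 16 terms: H(X,Y) = 3.1087 bits

Marginal of Y (column sums):
  P(Y=0) = 3/20 + 0 + 1/20 + 1/20 = 1/4
  P(Y=1) = 3/20 + 3/20 + 1/20 + 1/20 = 2/5
  P(Y=2) = 0 + 0 + 1/5 + 0 = 1/5
  P(Y=3) = 1/20 + 0 + 0 + 1/10 = 3/20
H(Y) = -[(1/4)·log₂(1/4) + (2/5)·log₂(2/5) + (1/5)·log₂(1/5) + (3/20)·log₂(3/20)]
  = 0.50000 + 0.52877 + 0.46439 + 0.41054 = 1.9037 bits

H(X|Y) = H(X,Y) - H(Y) = 3.1087 - 1.9037 = 1.2050 bits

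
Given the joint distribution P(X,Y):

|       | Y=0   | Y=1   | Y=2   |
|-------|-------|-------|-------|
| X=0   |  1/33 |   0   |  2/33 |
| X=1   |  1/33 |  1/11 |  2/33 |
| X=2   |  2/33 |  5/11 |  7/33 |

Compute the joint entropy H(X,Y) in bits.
2.3471 bits

H(X,Y) = -Σ_{x,y} P(x,y) log₂ P(x,y). Per-cell terms -P(x,y)·log₂P(x,y):
  X=0: 0.1529, 0.0000, 0.2451
  X=1: 0.1529, 0.3145, 0.2451
  X=2: 0.2451, 0.5170, 0.4745
  (cells with P = 0 contribute 0)
Sum of the 9 terms: H(X,Y) = 2.3471 bits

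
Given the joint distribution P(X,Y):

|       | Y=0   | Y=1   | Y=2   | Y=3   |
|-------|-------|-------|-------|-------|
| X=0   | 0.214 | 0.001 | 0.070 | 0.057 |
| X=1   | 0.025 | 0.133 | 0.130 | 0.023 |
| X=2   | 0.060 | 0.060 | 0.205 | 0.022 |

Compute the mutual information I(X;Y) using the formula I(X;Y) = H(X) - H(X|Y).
0.3322 bits

I(X;Y) = H(X) - H(X|Y)

Marginal of X (row sums):
  P(X=0) = 0.214 + 0.001 + 0.070 + 0.057 = 0.342
  P(X=1) = 0.025 + 0.133 + 0.130 + 0.023 = 0.311
  P(X=2) = 0.060 + 0.060 + 0.205 + 0.022 = 0.347
H(X) = -[0.342·log₂(0.342) + 0.311·log₂(0.311) + 0.347·log₂(0.347)]
  = 0.52939 + 0.52404 + 0.52987 = 1.58330 bits

Marginal of Y (column sums):
  P(Y=0) = 0.214 + 0.025 + 0.060 = 0.299
  P(Y=1) = 0.001 + 0.133 + 0.060 = 0.194
  P(Y=2) = 0.070 + 0.130 + 0.205 = 0.405
  P(Y=3) = 0.057 + 0.023 + 0.022 = 0.102
H(X|Y) = Σ_y P(y)·H(X|Y=y):
  Y=0: P(Y=0) = 0.299, P(X|Y=0) = (214/299, 25/299, 60/299) → H(X|Y=0) = 1.10967
  Y=1: P(Y=1) = 0.194, P(X|Y=1) = (1/194, 133/194, 30/97) → H(X|Y=1) = 0.93617
  Y=2: P(Y=2) = 0.405, P(X|Y=2) = (14/81, 26/81, 41/81) → H(X|Y=2) = 1.46116
  Y=3: P(Y=3) = 0.102, P(X|Y=3) = (19/34, 23/102, 11/51) → H(X|Y=3) = 1.43101
H(X|Y) = 0.299·1.10967 + 0.194·0.93617 + 0.405·1.46116 + 0.102·1.43101 = 1.25114 bits

I(X;Y) = H(X) - H(X|Y) = 1.58330 - 1.25114 = 0.3322 bits

Cross-check via I(X;Y) = H(X) + H(Y) - H(X,Y): computing H(Y) from the column sums and H(X,Y) from the 12 cells in the same way gives H(Y) = 1.84382 bits and H(X,Y) = 3.09496 bits, so
I(X;Y) = 1.58330 + 1.84382 - 3.09496 = 0.3322 bits ✓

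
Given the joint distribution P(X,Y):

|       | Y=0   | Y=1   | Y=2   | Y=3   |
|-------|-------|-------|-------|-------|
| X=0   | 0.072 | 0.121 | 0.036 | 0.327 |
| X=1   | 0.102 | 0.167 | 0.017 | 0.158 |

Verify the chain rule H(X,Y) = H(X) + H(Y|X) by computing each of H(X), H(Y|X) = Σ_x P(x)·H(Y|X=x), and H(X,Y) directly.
H(X) = 0.9909 bits, H(Y|X) = 1.6387 bits, H(X,Y) = 2.6296 bits

Marginal of X (row sums):
  P(X=0) = 0.072 + 0.121 + 0.036 + 0.327 = 0.556
  P(X=1) = 0.102 + 0.167 + 0.017 + 0.158 = 0.444
H(X) = -[0.556·log₂(0.556) + 0.444·log₂(0.444)]
  = 0.4708 + 0.5201 = 0.9909 bits

H(Y|X) = Σ_x P(x)·H(Y|X=x):
  X=0: P(X=0) = 0.556, P(Y|X=0) = (18/139, 121/556, 9/139, 327/556) → H(Y|X=0) = 1.5668
  X=1: P(X=1) = 0.444, P(Y|X=1) = (17/74, 167/444, 17/444, 79/222) → H(Y|X=1) = 1.7288
H(Y|X) = 0.556·1.5668 + 0.444·1.7288 = 1.6387 bits

H(X,Y) = -Σ_{x,y} P(x,y) log₂ P(x,y). Per-cell terms -P(x,y)·log₂P(x,y):
  X=0: 0.2733, 0.3687, 0.1727, 0.5273
  X=1: 0.3359, 0.4312, 0.0999, 0.4206
Sum of the 8 terms: H(X,Y) = 2.6296 bits

Chain rule check:
  H(X) + H(Y|X) = 0.9909 + 1.6387 = 2.6296 bits
  H(X,Y) = 2.6296 bits
✓ Chain rule verified.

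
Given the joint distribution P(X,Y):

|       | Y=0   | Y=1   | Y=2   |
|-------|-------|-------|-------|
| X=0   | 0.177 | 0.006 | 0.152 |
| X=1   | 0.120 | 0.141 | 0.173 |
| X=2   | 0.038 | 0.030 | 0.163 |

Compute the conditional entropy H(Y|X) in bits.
1.3211 bits

H(Y|X) = H(X,Y) - H(X)

H(X,Y) = -Σ_{x,y} P(x,y) log₂ P(x,y). Per-cell terms -P(x,y)·log₂P(x,y):
  X=0: 0.44218, 0.04428, 0.41311
  X=1: 0.36707, 0.39850, 0.43789
  X=2: 0.17928, 0.15177, 0.42658
Sum of the 9 terms: H(X,Y) = 2.86066 bits

Marginal of X (row sums):
  P(X=0) = 0.177 + 0.006 + 0.152 = 0.335
  P(X=1) = 0.120 + 0.141 + 0.173 = 0.434
  P(X=2) = 0.038 + 0.030 + 0.163 = 0.231
H(X) = -[0.335·log₂(0.335) + 0.434·log₂(0.434) + 0.231·log₂(0.231)]
  = 0.52855 + 0.52264 + 0.48834 = 1.53953 bits

H(Y|X) = H(X,Y) - H(X) = 2.86066 - 1.53953 = 1.3211 bits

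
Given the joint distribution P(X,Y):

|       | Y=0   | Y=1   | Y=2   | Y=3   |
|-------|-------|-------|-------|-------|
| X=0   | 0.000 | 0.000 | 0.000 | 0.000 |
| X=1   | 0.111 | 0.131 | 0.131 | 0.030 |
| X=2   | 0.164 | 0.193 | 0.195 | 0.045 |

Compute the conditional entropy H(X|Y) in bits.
0.9727 bits

H(X|Y) = H(X,Y) - H(Y)

H(X,Y) = -Σ_{x,y} P(x,y) log₂ P(x,y). Per-cell terms -P(x,y)·log₂P(x,y):
  X=0: 0.00000, 0.00000, 0.00000, 0.00000
  X=1: 0.35202, 0.38414, 0.38414, 0.15177
  X=2: 0.42775, 0.45805, 0.45990, 0.20133
  (cells with P = 0 contribute 0)
Sum of the 12 terms: H(X,Y) = 2.8191 bits

Marginal of Y (column sums):
  P(Y=0) = 0.000 + 0.111 + 0.164 = 0.275
  P(Y=1) = 0.000 + 0.131 + 0.193 = 0.324
  P(Y=2) = 0.000 + 0.131 + 0.195 = 0.326
  P(Y=3) = 0.000 + 0.030 + 0.045 = 0.075
H(Y) = -[0.275·log₂(0.275) + 0.324·log₂(0.324) + 0.326·log₂(0.326) + 0.075·log₂(0.075)]
  = 0.51219 + 0.52680 + 0.52716 + 0.28027 = 1.8464 bits

H(X|Y) = H(X,Y) - H(Y) = 2.8191 - 1.8464 = 0.9727 bits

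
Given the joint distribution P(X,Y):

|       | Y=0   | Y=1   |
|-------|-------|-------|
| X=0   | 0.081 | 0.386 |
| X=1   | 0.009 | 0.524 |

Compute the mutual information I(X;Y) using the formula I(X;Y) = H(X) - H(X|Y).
0.0598 bits

I(X;Y) = H(X) - H(X|Y)

Marginal of X (row sums):
  P(X=0) = 0.081 + 0.386 = 0.467
  P(X=1) = 0.009 + 0.524 = 0.533
H(X) = -[0.467·log₂(0.467) + 0.533·log₂(0.533)]
  = 0.5130021 + 0.4838534 = 0.9968555 bits

Marginal of Y (column sums):
  P(Y=0) = 0.081 + 0.009 = 0.090
  P(Y=1) = 0.386 + 0.524 = 0.910
H(X|Y) = Σ_y P(y)·H(X|Y=y):
  Y=0: P(Y=0) = 0.090, P(X|Y=0) = (9/10, 1/10) → H(X|Y=0) = 0.4689956
  Y=1: P(Y=1) = 0.910, P(X|Y=1) = (193/455, 262/455) → H(X|Y=1) = 0.9833468
H(X|Y) = 0.090·0.4689956 + 0.910·0.9833468 = 0.9370552 bits

I(X;Y) = H(X) - H(X|Y) = 0.9968555 - 0.9370552 = 0.0598 bits

Cross-check via I(X;Y) = H(X) + H(Y) - H(X,Y): computing H(Y) from the column sums and H(X,Y) from the 4 cells in the same way gives H(Y) = 0.4364698 bits and H(X,Y) = 1.3735250 bits, so
I(X;Y) = 0.9968555 + 0.4364698 - 1.3735250 = 0.0598 bits ✓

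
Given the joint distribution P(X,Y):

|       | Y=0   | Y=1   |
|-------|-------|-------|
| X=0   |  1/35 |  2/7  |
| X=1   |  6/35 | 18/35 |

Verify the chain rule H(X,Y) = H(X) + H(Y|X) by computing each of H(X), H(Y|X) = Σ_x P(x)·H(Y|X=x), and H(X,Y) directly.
H(X) = 0.8981 bits, H(Y|X) = 0.6944 bits, H(X,Y) = 1.5925 bits

Marginal of X (row sums):
  P(X=0) = 1/35 + 2/7 = 11/35
  P(X=1) = 6/35 + 18/35 = 24/35
H(X) = -[(11/35)·log₂(11/35) + (24/35)·log₂(24/35)]
  = 0.52481 + 0.37325 = 0.8981 bits

H(Y|X) = Σ_x P(x)·H(Y|X=x):
  X=0: P(X=0) = 11/35, P(Y|X=0) = (1/11, 10/11) → H(Y|X=0) = 0.43950
  X=1: P(X=1) = 24/35, P(Y|X=1) = (1/4, 3/4) → H(Y|X=1) = 0.81128
H(Y|X) = (11/35)·0.43950 + (24/35)·0.81128 = 0.6944 bits

H(X,Y) = -Σ_{x,y} P(x,y) log₂ P(x,y). Per-cell terms -P(x,y)·log₂P(x,y):
  X=0: 0.14655, 0.51639
  X=1: 0.43617, 0.49338
Sum of the 4 terms: H(X,Y) = 1.5925 bits

Chain rule check:
  H(X) + H(Y|X) = 0.8981 + 0.6944 = 1.5925 bits
  H(X,Y) = 1.5925 bits
✓ Chain rule verified.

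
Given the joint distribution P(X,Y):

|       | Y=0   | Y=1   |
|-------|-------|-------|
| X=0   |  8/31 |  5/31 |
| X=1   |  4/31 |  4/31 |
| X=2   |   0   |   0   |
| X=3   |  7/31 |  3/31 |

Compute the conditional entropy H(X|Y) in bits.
1.5392 bits

H(X|Y) = H(X,Y) - H(Y)

H(X,Y) = -Σ_{x,y} P(x,y) log₂ P(x,y). Per-cell terms -P(x,y)·log₂P(x,y):
  X=0: 0.50431, 0.42456
  X=1: 0.38119, 0.38119
  X=2: 0.00000, 0.00000
  X=3: 0.48477, 0.32605
  (cells with P = 0 contribute 0)
Sum of the 8 terms: H(X,Y) = 2.5021 bits

Marginal of Y (column sums):
  P(Y=0) = 8/31 + 4/31 + 0 + 7/31 = 19/31
  P(Y=1) = 5/31 + 4/31 + 0 + 3/31 = 12/31
H(Y) = -[(19/31)·log₂(19/31) + (12/31)·log₂(12/31)]
  = 0.43287 + 0.53003 = 0.9629 bits

H(X|Y) = H(X,Y) - H(Y) = 2.5021 - 0.9629 = 1.5392 bits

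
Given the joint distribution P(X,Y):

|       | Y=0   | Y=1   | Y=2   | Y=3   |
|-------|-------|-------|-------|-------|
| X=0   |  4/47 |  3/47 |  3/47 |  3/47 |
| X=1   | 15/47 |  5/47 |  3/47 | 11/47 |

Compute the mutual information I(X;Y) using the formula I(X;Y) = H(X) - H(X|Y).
0.0372 bits

I(X;Y) = H(X) - H(X|Y)

Marginal of X (row sums):
  P(X=0) = 4/47 + 3/47 + 3/47 + 3/47 = 13/47
  P(X=1) = 15/47 + 5/47 + 3/47 + 11/47 = 34/47
H(X) = -[(13/47)·log₂(13/47) + (34/47)·log₂(34/47)]
  = 0.51285 + 0.33792 = 0.8508 bits

Marginal of Y (column sums):
  P(Y=0) = 4/47 + 15/47 = 19/47
  P(Y=1) = 3/47 + 5/47 = 8/47
  P(Y=2) = 3/47 + 3/47 = 6/47
  P(Y=3) = 3/47 + 11/47 = 14/47
H(X|Y) = Σ_y P(y)·H(X|Y=y):
  Y=0: P(Y=0) = 19/47, P(X|Y=0) = (4/19, 15/19) → H(X|Y=0) = 0.74249
  Y=1: P(Y=1) = 8/47, P(X|Y=1) = (3/8, 5/8) → H(X|Y=1) = 0.95443
  Y=2: P(Y=2) = 6/47, P(X|Y=2) = (1/2, 1/2) → H(X|Y=2) = 1.00000
  Y=3: P(Y=3) = 14/47, P(X|Y=3) = (3/14, 11/14) → H(X|Y=3) = 0.74960
H(X|Y) = (19/47)·0.74249 + (8/47)·0.95443 + (6/47)·1.00000 + (14/47)·0.74960 = 0.8136 bits

I(X;Y) = H(X) - H(X|Y) = 0.8508 - 0.8136 = 0.0372 bits

Cross-check via I(X;Y) = H(X) + H(Y) - H(X,Y): computing H(Y) from the column sums and H(X,Y) from the 8 cells in the same way gives H(Y) = 1.8626 bits and H(X,Y) = 2.6762 bits, so
I(X;Y) = 0.8508 + 1.8626 - 2.6762 = 0.0372 bits ✓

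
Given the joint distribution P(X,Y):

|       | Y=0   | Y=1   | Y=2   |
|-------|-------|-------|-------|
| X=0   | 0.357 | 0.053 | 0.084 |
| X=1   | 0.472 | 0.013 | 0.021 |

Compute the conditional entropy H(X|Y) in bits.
0.9405 bits

H(X|Y) = H(X,Y) - H(Y)

H(X,Y) = -Σ_{x,y} P(x,y) log₂ P(x,y). Per-cell terms -P(x,y)·log₂P(x,y):
  X=0: 0.53050, 0.22461, 0.30017
  X=1: 0.51124, 0.08145, 0.11704
Sum of the 6 terms: H(X,Y) = 1.7650 bits

Marginal of Y (column sums):
  P(Y=0) = 0.357 + 0.472 = 0.829
  P(Y=1) = 0.053 + 0.013 = 0.066
  P(Y=2) = 0.084 + 0.021 = 0.105
H(Y) = -[0.829·log₂(0.829) + 0.066·log₂(0.066) + 0.105·log₂(0.105)]
  = 0.22429 + 0.25881 + 0.34141 = 0.8245 bits

H(X|Y) = H(X,Y) - H(Y) = 1.7650 - 0.8245 = 0.9405 bits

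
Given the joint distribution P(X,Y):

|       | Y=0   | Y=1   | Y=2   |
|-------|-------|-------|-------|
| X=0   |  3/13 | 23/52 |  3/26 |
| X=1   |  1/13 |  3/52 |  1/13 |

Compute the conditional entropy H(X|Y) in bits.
0.6943 bits

H(X|Y) = H(X,Y) - H(Y)

H(X,Y) = -Σ_{x,y} P(x,y) log₂ P(x,y). Per-cell terms -P(x,y)·log₂P(x,y):
  X=0: 0.48819, 0.52054, 0.35948
  X=1: 0.28465, 0.23743, 0.28465
Sum of the 6 terms: H(X,Y) = 2.1749 bits

Marginal of Y (column sums):
  P(Y=0) = 3/13 + 1/13 = 4/13
  P(Y=1) = 23/52 + 3/52 = 1/2
  P(Y=2) = 3/26 + 1/13 = 5/26
H(Y) = -[(4/13)·log₂(4/13) + (1/2)·log₂(1/2) + (5/26)·log₂(5/26)]
  = 0.52321 + 0.50000 + 0.45741 = 1.4806 bits

H(X|Y) = H(X,Y) - H(Y) = 2.1749 - 1.4806 = 0.6943 bits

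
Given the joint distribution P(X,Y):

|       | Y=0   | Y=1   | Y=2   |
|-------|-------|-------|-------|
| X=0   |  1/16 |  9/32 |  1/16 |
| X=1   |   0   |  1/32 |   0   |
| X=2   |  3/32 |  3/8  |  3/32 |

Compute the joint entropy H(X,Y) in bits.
2.3419 bits

H(X,Y) = -Σ_{x,y} P(x,y) log₂ P(x,y). Per-cell terms -P(x,y)·log₂P(x,y):
  X=0: 0.2500, 0.5147, 0.2500
  X=1: 0.0000, 0.1562, 0.0000
  X=2: 0.3202, 0.5306, 0.3202
  (cells with P = 0 contribute 0)
Sum of the 9 terms: H(X,Y) = 2.3419 bits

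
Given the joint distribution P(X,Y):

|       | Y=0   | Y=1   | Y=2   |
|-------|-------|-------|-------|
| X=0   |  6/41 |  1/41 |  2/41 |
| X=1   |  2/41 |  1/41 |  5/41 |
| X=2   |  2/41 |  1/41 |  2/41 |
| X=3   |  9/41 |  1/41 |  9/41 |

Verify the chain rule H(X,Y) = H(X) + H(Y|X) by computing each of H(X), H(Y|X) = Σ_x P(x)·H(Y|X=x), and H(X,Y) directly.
H(X) = 1.8246 bits, H(Y|X) = 1.2847 bits, H(X,Y) = 3.1093 bits

Marginal of X (row sums):
  P(X=0) = 6/41 + 1/41 + 2/41 = 9/41
  P(X=1) = 2/41 + 1/41 + 5/41 = 8/41
  P(X=2) = 2/41 + 1/41 + 2/41 = 5/41
  P(X=3) = 9/41 + 1/41 + 9/41 = 19/41
H(X) = -[(9/41)·log₂(9/41) + (8/41)·log₂(8/41) + (5/41)·log₂(5/41) + (19/41)·log₂(19/41)]
  = 0.48021 + 0.46001 + 0.37020 + 0.51422 = 1.8246 bits

H(Y|X) = Σ_x P(x)·H(Y|X=x):
  X=0: P(X=0) = 9/41, P(Y|X=0) = (2/3, 1/9, 2/9) → H(Y|X=0) = 1.22439
  X=1: P(X=1) = 8/41, P(Y|X=1) = (1/4, 1/8, 5/8) → H(Y|X=1) = 1.29879
  X=2: P(X=2) = 5/41, P(Y|X=2) = (2/5, 1/5, 2/5) → H(Y|X=2) = 1.52193
  X=3: P(X=3) = 19/41, P(Y|X=3) = (9/19, 1/19, 9/19) → H(Y|X=3) = 1.24484
H(Y|X) = (9/41)·1.22439 + (8/41)·1.29879 + (5/41)·1.52193 + (19/41)·1.24484 = 1.2847 bits

H(X,Y) = -Σ_{x,y} P(x,y) log₂ P(x,y). Per-cell terms -P(x,y)·log₂P(x,y):
  X=0: 0.40574, 0.13067, 0.21256
  X=1: 0.21256, 0.13067, 0.37020
  X=2: 0.21256, 0.13067, 0.21256
  X=3: 0.48021, 0.13067, 0.48021
Sum of the 12 terms: H(X,Y) = 3.1093 bits

Chain rule check:
  H(X) + H(Y|X) = 1.8246 + 1.2847 = 3.1093 bits
  H(X,Y) = 3.1093 bits
✓ Chain rule verified.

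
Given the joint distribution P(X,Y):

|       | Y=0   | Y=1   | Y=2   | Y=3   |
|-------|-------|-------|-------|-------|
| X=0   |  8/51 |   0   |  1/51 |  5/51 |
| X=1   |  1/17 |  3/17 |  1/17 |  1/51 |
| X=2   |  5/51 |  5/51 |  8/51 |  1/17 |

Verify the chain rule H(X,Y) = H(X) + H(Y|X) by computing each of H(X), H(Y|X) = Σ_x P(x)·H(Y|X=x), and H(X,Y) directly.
H(X) = 1.5638 bits, H(Y|X) = 1.6455 bits, H(X,Y) = 3.2092 bits

Marginal of X (row sums):
  P(X=0) = 8/51 + 0 + 1/51 + 5/51 = 14/51
  P(X=1) = 1/17 + 3/17 + 1/17 + 1/51 = 16/51
  P(X=2) = 5/51 + 5/51 + 8/51 + 1/17 = 7/17
H(X) = -[(14/51)·log₂(14/51) + (16/51)·log₂(16/51) + (7/17)·log₂(7/17)]
  = 0.51198 + 0.52468 + 0.52710 = 1.5638 bits

H(Y|X) = Σ_x P(x)·H(Y|X=x):
  X=0: P(X=0) = 14/51, P(Y|X=0) = (4/7, 0, 1/14, 5/14) → H(Y|X=0) = 1.26381
  X=1: P(X=1) = 16/51, P(Y|X=1) = (3/16, 9/16, 3/16, 1/16) → H(Y|X=1) = 1.62256
  X=2: P(X=2) = 7/17, P(Y|X=2) = (5/21, 5/21, 8/21, 1/7) → H(Y|X=2) = 1.91736
H(Y|X) = (14/51)·1.26381 + (16/51)·1.62256 + (7/17)·1.91736 = 1.6455 bits

H(X,Y) = -Σ_{x,y} P(x,y) log₂ P(x,y). Per-cell terms -P(x,y)·log₂P(x,y):
  X=0: 0.41920, 0.00000, 0.11122, 0.32848
  X=1: 0.24044, 0.44162, 0.24044, 0.11122
  X=2: 0.32848, 0.32848, 0.41920, 0.24044
  (cells with P = 0 contribute 0)
Sum of the 12 terms: H(X,Y) = 3.2092 bits

Chain rule check:
  H(X) + H(Y|X) = 1.5638 + 1.6455 = 3.2093 bits
  H(X,Y) = 3.2092 bits
✓ Chain rule verified (Δ = 0.0001 is 4-dp rounding noise: each of the three values was rounded independently).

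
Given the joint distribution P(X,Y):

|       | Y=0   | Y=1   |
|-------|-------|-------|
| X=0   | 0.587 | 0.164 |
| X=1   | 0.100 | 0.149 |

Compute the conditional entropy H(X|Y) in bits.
0.7237 bits

H(X|Y) = H(X,Y) - H(Y)

H(X,Y) = -Σ_{x,y} P(x,y) log₂ P(x,y). Per-cell terms -P(x,y)·log₂P(x,y):
  X=0: 0.4511, 0.4278
  X=1: 0.3322, 0.4092
Sum of the 4 terms: H(X,Y) = 1.6203 bits

Marginal of Y (column sums):
  P(Y=0) = 0.587 + 0.100 = 0.687
  P(Y=1) = 0.164 + 0.149 = 0.313
H(Y) = -[0.687·log₂(0.687) + 0.313·log₂(0.313)]
  = 0.3721 + 0.5245 = 0.8966 bits

H(X|Y) = H(X,Y) - H(Y) = 1.6203 - 0.8966 = 0.7237 bits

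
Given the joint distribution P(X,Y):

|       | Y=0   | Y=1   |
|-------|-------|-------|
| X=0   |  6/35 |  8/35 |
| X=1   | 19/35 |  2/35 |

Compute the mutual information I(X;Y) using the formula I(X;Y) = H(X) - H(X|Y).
0.1968 bits

I(X;Y) = H(X) - H(X|Y)

Marginal of X (row sums):
  P(X=0) = 6/35 + 8/35 = 2/5
  P(X=1) = 19/35 + 2/35 = 3/5
H(X) = -[(2/5)·log₂(2/5) + (3/5)·log₂(3/5)]
  = 0.52877 + 0.44218 = 0.97095 bits

Marginal of Y (column sums):
  P(Y=0) = 6/35 + 19/35 = 5/7
  P(Y=1) = 8/35 + 2/35 = 2/7
H(X|Y) = Σ_y P(y)·H(X|Y=y):
  Y=0: P(Y=0) = 5/7, P(X|Y=0) = (6/25, 19/25) → H(X|Y=0) = 0.79504
  Y=1: P(Y=1) = 2/7, P(X|Y=1) = (4/5, 1/5) → H(X|Y=1) = 0.72193
H(X|Y) = (5/7)·0.79504 + (2/7)·0.72193 = 0.77415 bits

I(X;Y) = H(X) - H(X|Y) = 0.97095 - 0.77415 = 0.1968 bits

Cross-check via I(X;Y) = H(X) + H(Y) - H(X,Y): computing H(Y) from the column sums and H(X,Y) from the 4 cells in the same way gives H(Y) = 0.86312 bits and H(X,Y) = 1.63727 bits, so
I(X;Y) = 0.97095 + 0.86312 - 1.63727 = 0.1968 bits ✓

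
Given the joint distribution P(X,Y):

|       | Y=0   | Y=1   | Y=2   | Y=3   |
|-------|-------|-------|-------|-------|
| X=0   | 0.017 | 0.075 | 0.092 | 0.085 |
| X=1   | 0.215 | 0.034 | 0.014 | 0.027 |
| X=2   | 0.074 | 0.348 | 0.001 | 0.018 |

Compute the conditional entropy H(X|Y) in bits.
1.0242 bits

H(X|Y) = H(X,Y) - H(Y)

H(X,Y) = -Σ_{x,y} P(x,y) log₂ P(x,y). Per-cell terms -P(x,y)·log₂P(x,y):
  X=0: 0.09993, 0.28027, 0.31668, 0.30229
  X=1: 0.47678, 0.16586, 0.08622, 0.14069
  X=2: 0.27797, 0.52995, 0.00997, 0.10433
Sum of the 12 terms: H(X,Y) = 2.7909 bits

Marginal of Y (column sums):
  P(Y=0) = 0.017 + 0.215 + 0.074 = 0.306
  P(Y=1) = 0.075 + 0.034 + 0.348 = 0.457
  P(Y=2) = 0.092 + 0.014 + 0.001 = 0.107
  P(Y=3) = 0.085 + 0.027 + 0.018 = 0.130
H(Y) = -[0.306·log₂(0.306) + 0.457·log₂(0.457) + 0.107·log₂(0.107) + 0.130·log₂(0.130)]
  = 0.52277 + 0.51629 + 0.34500 + 0.38264 = 1.7667 bits

H(X|Y) = H(X,Y) - H(Y) = 2.7909 - 1.7667 = 1.0242 bits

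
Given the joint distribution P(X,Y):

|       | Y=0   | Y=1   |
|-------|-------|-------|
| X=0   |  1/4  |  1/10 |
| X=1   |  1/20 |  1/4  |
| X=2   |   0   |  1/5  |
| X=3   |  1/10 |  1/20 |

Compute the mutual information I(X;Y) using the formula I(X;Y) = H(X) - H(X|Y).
0.3361 bits

I(X;Y) = H(X) - H(X|Y)

Marginal of X (row sums):
  P(X=0) = 1/4 + 1/10 = 7/20
  P(X=1) = 1/20 + 1/4 = 3/10
  P(X=2) = 0 + 1/5 = 1/5
  P(X=3) = 1/10 + 1/20 = 3/20
H(X) = -[(7/20)·log₂(7/20) + (3/10)·log₂(3/10) + (1/5)·log₂(1/5) + (3/20)·log₂(3/20)]
  = 0.5301 + 0.5211 + 0.4644 + 0.4105 = 1.9261 bits

Marginal of Y (column sums):
  P(Y=0) = 1/4 + 1/20 + 0 + 1/10 = 2/5
  P(Y=1) = 1/10 + 1/4 + 1/5 + 1/20 = 3/5
H(X|Y) = Σ_y P(y)·H(X|Y=y):
  Y=0: P(Y=0) = 2/5, P(X|Y=0) = (5/8, 1/8, 0, 1/4) → H(X|Y=0) = 1.2988
  Y=1: P(Y=1) = 3/5, P(X|Y=1) = (1/6, 5/12, 1/3, 1/12) → H(X|Y=1) = 1.7842
H(X|Y) = (2/5)·1.2988 + (3/5)·1.7842 = 1.5900 bits

I(X;Y) = H(X) - H(X|Y) = 1.9261 - 1.5900 = 0.3361 bits

Cross-check via I(X;Y) = H(X) + H(Y) - H(X,Y): computing H(Y) from the column sums and H(X,Y) from the 8 cells in the same way gives H(Y) = 0.9710 bits and H(X,Y) = 2.5610 bits, so
I(X;Y) = 1.9261 + 0.9710 - 2.5610 = 0.3361 bits ✓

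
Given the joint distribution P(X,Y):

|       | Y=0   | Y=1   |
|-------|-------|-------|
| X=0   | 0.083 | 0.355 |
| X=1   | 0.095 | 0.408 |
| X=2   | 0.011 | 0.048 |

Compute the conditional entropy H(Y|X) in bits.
0.6994 bits

H(Y|X) = H(X,Y) - H(X)

H(X,Y) = -Σ_{x,y} P(x,y) log₂ P(x,y). Per-cell terms -P(x,y)·log₂P(x,y):
  X=0: 0.29803, 0.53041
  X=1: 0.32261, 0.52769
  X=2: 0.07157, 0.21028
Sum of the 6 terms: H(X,Y) = 1.9606 bits

Marginal of X (row sums):
  P(X=0) = 0.083 + 0.355 = 0.438
  P(X=1) = 0.095 + 0.408 = 0.503
  P(X=2) = 0.011 + 0.048 = 0.059
H(X) = -[0.438·log₂(0.438) + 0.503·log₂(0.503) + 0.059·log₂(0.059)]
  = 0.52166 + 0.49866 + 0.24091 = 1.2612 bits

H(Y|X) = H(X,Y) - H(X) = 1.9606 - 1.2612 = 0.6994 bits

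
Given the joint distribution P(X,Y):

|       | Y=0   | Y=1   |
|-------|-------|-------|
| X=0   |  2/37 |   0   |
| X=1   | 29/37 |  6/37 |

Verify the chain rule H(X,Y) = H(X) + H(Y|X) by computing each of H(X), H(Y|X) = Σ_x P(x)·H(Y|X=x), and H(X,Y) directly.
H(X) = 0.3034 bits, H(Y|X) = 0.6252 bits, H(X,Y) = 0.9286 bits

Marginal of X (row sums):
  P(X=0) = 2/37 + 0 = 2/37
  P(X=1) = 29/37 + 6/37 = 35/37
H(X) = -[(2/37)·log₂(2/37) + (35/37)·log₂(35/37)]
  = 0.22754 + 0.07584 = 0.3034 bits

H(Y|X) = Σ_x P(x)·H(Y|X=x):
  X=0: P(X=0) = 2/37, P(Y|X=0) = (1, 0) → H(Y|X=0) = 0.00000
  X=1: P(X=1) = 35/37, P(Y|X=1) = (29/35, 6/35) → H(Y|X=1) = 0.66096
H(Y|X) = (2/37)·0.00000 + (35/37)·0.66096 = 0.6252 bits

H(X,Y) = -Σ_{x,y} P(x,y) log₂ P(x,y). Per-cell terms -P(x,y)·log₂P(x,y):
  X=0: 0.22754, 0.00000
  X=1: 0.27548, 0.42559
  (cells with P = 0 contribute 0)
Sum of the 4 terms: H(X,Y) = 0.9286 bits

Chain rule check:
  H(X) + H(Y|X) = 0.3034 + 0.6252 = 0.9286 bits
  H(X,Y) = 0.9286 bits
✓ Chain rule verified.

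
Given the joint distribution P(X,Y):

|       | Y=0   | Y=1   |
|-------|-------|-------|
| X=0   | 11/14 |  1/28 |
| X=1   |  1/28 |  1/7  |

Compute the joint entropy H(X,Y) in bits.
1.0178 bits

H(X,Y) = -Σ_{x,y} P(x,y) log₂ P(x,y). Per-cell terms -P(x,y)·log₂P(x,y):
  X=0: 0.27337, 0.17169
  X=1: 0.17169, 0.40105
Sum of the 4 terms: H(X,Y) = 1.0178 bits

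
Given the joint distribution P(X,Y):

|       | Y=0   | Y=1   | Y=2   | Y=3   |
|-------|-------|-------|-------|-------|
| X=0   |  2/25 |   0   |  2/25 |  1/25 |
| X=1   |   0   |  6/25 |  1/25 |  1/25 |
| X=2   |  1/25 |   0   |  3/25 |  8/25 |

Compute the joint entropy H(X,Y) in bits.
2.7133 bits

H(X,Y) = -Σ_{x,y} P(x,y) log₂ P(x,y). Per-cell terms -P(x,y)·log₂P(x,y):
  X=0: 0.291508, 0.000000, 0.291508, 0.185754
  X=1: 0.000000, 0.494134, 0.185754, 0.185754
  X=2: 0.185754, 0.000000, 0.367067, 0.526034
  (cells with P = 0 contribute 0)
Sum of the 12 terms: H(X,Y) = 2.7133 bits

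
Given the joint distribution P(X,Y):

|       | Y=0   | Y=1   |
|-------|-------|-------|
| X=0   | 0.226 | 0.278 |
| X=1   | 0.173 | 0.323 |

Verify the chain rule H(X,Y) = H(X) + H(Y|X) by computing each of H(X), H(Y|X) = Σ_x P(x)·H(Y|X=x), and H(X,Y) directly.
H(X) = 1.0000 bits, H(Y|X) = 0.9629 bits, H(X,Y) = 1.9628 bits

Marginal of X (row sums):
  P(X=0) = 0.226 + 0.278 = 0.504
  P(X=1) = 0.173 + 0.323 = 0.496
H(X) = -[0.504·log₂(0.504) + 0.496·log₂(0.496)]
  = 0.49821 + 0.50175 = 1.0000 bits

H(Y|X) = Σ_x P(x)·H(Y|X=x):
  X=0: P(X=0) = 0.504, P(Y|X=0) = (113/252, 139/252) → H(Y|X=0) = 0.99231
  X=1: P(X=1) = 0.496, P(Y|X=1) = (173/496, 323/496) → H(Y|X=1) = 0.93298
H(Y|X) = 0.504·0.99231 + 0.496·0.93298 = 0.9629 bits

H(X,Y) = -Σ_{x,y} P(x,y) log₂ P(x,y). Per-cell terms -P(x,y)·log₂P(x,y):
  X=0: 0.48491, 0.51342
  X=1: 0.43789, 0.52662
Sum of the 4 terms: H(X,Y) = 1.9628 bits

Chain rule check:
  H(X) + H(Y|X) = 1.0000 + 0.9629 = 1.9629 bits
  H(X,Y) = 1.9628 bits
✓ Chain rule verified (Δ = 0.0001 is 4-dp rounding noise: each of the three values was rounded independently).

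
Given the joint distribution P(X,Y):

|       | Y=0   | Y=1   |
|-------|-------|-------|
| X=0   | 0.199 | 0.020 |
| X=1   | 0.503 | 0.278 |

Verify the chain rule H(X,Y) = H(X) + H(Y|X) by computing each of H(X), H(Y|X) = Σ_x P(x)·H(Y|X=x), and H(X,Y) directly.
H(X) = 0.7583 bits, H(Y|X) = 0.8301 bits, H(X,Y) = 1.5885 bits

Marginal of X (row sums):
  P(X=0) = 0.199 + 0.020 = 0.219
  P(X=1) = 0.503 + 0.278 = 0.781
H(X) = -[0.219·log₂(0.219) + 0.781·log₂(0.781)]
  = 0.47983 + 0.27851 = 0.7583 bits

H(Y|X) = Σ_x P(x)·H(Y|X=x):
  X=0: P(X=0) = 0.219, P(Y|X=0) = (199/219, 20/219) → H(Y|X=0) = 0.44087
  X=1: P(X=1) = 0.781, P(Y|X=1) = (503/781, 278/781) → H(Y|X=1) = 0.93927
H(Y|X) = 0.219·0.44087 + 0.781·0.93927 = 0.8301 bits

H(X,Y) = -Σ_{x,y} P(x,y) log₂ P(x,y). Per-cell terms -P(x,y)·log₂P(x,y):
  X=0: 0.46350, 0.11288
  X=1: 0.49866, 0.51342
Sum of the 4 terms: H(X,Y) = 1.5885 bits

Chain rule check:
  H(X) + H(Y|X) = 0.7583 + 0.8301 = 1.5884 bits
  H(X,Y) = 1.5885 bits
✓ Chain rule verified (Δ = 0.0001 is 4-dp rounding noise: each of the three values was rounded independently).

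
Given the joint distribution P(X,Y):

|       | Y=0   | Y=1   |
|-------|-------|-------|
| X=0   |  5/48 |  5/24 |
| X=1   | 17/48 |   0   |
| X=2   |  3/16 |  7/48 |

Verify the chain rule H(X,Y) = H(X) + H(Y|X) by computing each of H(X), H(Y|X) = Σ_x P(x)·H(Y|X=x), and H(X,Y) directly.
H(X) = 1.5831 bits, H(Y|X) = 0.6165 bits, H(X,Y) = 2.1996 bits

Marginal of X (row sums):
  P(X=0) = 5/48 + 5/24 = 5/16
  P(X=1) = 17/48 + 0 = 17/48
  P(X=2) = 3/16 + 7/48 = 1/3
H(X) = -[(5/16)·log₂(5/16) + (17/48)·log₂(17/48) + (1/3)·log₂(1/3)]
  = 0.52440 + 0.53036 + 0.52832 = 1.5831 bits

H(Y|X) = Σ_x P(x)·H(Y|X=x):
  X=0: P(X=0) = 5/16, P(Y|X=0) = (1/3, 2/3) → H(Y|X=0) = 0.91830
  X=1: P(X=1) = 17/48, P(Y|X=1) = (1, 0) → H(Y|X=1) = 0.00000
  X=2: P(X=2) = 1/3, P(Y|X=2) = (9/16, 7/16) → H(Y|X=2) = 0.98870
H(Y|X) = (5/16)·0.91830 + (17/48)·0.00000 + (1/3)·0.98870 = 0.6165 bits

H(X,Y) = -Σ_{x,y} P(x,y) log₂ P(x,y). Per-cell terms -P(x,y)·log₂P(x,y):
  X=0: 0.33990, 0.47147
  X=1: 0.53036, 0.00000
  X=2: 0.45282, 0.40507
  (cells with P = 0 contribute 0)
Sum of the 6 terms: H(X,Y) = 2.1996 bits

Chain rule check:
  H(X) + H(Y|X) = 1.5831 + 0.6165 = 2.1996 bits
  H(X,Y) = 2.1996 bits
✓ Chain rule verified.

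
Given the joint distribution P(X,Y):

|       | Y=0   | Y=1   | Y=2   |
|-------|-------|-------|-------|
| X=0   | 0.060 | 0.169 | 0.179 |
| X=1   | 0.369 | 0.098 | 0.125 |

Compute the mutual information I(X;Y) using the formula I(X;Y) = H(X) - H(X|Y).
0.1747 bits

I(X;Y) = H(X) - H(X|Y)

Marginal of X (row sums):
  P(X=0) = 0.060 + 0.169 + 0.179 = 0.408
  P(X=1) = 0.369 + 0.098 + 0.125 = 0.592
H(X) = -[0.408·log₂(0.408) + 0.592·log₂(0.592)]
  = 0.52769 + 0.44775 = 0.9754 bits

Marginal of Y (column sums):
  P(Y=0) = 0.060 + 0.369 = 0.429
  P(Y=1) = 0.169 + 0.098 = 0.267
  P(Y=2) = 0.179 + 0.125 = 0.304
H(X|Y) = Σ_y P(y)·H(X|Y=y):
  Y=0: P(Y=0) = 0.429, P(X|Y=0) = (20/143, 123/143) → H(X|Y=0) = 0.58387
  Y=1: P(Y=1) = 0.267, P(X|Y=1) = (169/267, 98/267) → H(X|Y=1) = 0.94837
  Y=2: P(Y=2) = 0.304, P(X|Y=2) = (179/304, 125/304) → H(X|Y=2) = 0.97712
H(X|Y) = 0.429·0.58387 + 0.267·0.94837 + 0.304·0.97712 = 0.8007 bits

I(X;Y) = H(X) - H(X|Y) = 0.9754 - 0.8007 = 0.1747 bits

Cross-check via I(X;Y) = H(X) + H(Y) - H(X,Y): computing H(Y) from the column sums and H(X,Y) from the 6 cells in the same way gives H(Y) = 1.5547 bits and H(X,Y) = 2.3554 bits, so
I(X;Y) = 0.9754 + 1.5547 - 2.3554 = 0.1747 bits ✓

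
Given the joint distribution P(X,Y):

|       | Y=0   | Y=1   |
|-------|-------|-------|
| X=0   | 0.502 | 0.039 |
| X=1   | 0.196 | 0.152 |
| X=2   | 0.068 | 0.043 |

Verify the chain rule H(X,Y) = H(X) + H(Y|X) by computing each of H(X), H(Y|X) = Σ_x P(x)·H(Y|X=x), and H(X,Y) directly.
H(X) = 1.3615 bits, H(Y|X) = 0.6530 bits, H(X,Y) = 2.0145 bits

Marginal of X (row sums):
  P(X=0) = 0.502 + 0.039 = 0.541
  P(X=1) = 0.196 + 0.152 = 0.348
  P(X=2) = 0.068 + 0.043 = 0.111
H(X) = -[0.541·log₂(0.541) + 0.348·log₂(0.348) + 0.111·log₂(0.111)]
  = 0.47949 + 0.52995 + 0.35202 = 1.3615 bits

H(Y|X) = Σ_x P(x)·H(Y|X=x):
  X=0: P(X=0) = 0.541, P(Y|X=0) = (502/541, 39/541) → H(Y|X=0) = 0.37367
  X=1: P(X=1) = 0.348, P(Y|X=1) = (49/87, 38/87) → H(Y|X=1) = 0.98844
  X=2: P(X=2) = 0.111, P(Y|X=2) = (68/111, 43/111) → H(Y|X=2) = 0.96309
H(Y|X) = 0.541·0.37367 + 0.348·0.98844 + 0.111·0.96309 = 0.6530 bits

H(X,Y) = -Σ_{x,y} P(x,y) log₂ P(x,y). Per-cell terms -P(x,y)·log₂P(x,y):
  X=0: 0.49911, 0.18253
  X=1: 0.46081, 0.41311
  X=2: 0.26373, 0.19520
Sum of the 6 terms: H(X,Y) = 2.0145 bits

Chain rule check:
  H(X) + H(Y|X) = 1.3615 + 0.6530 = 2.0145 bits
  H(X,Y) = 2.0145 bits
✓ Chain rule verified.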